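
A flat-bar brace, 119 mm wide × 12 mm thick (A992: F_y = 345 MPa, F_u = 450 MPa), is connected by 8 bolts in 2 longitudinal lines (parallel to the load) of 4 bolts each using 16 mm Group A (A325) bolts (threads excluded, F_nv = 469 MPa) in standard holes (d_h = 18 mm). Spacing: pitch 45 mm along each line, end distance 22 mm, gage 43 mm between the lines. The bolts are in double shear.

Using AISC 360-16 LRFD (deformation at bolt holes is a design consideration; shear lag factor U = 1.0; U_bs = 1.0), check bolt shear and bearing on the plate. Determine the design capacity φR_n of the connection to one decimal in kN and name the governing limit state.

913.7 kN (bearing governs)

Bolt shear: A_b = π(16)²/4 = 201.06 mm². φR_n = 0.75 × 469 × 201.06 × 8 × 2 = 1131.6 kN.
Bearing (12 mm plate, F_u = 450 MPa): end bolts L_c = 22 − 18/2 = 13, R_n = min(1.2×13×12×450, 2.4×16×12×450) = 84.24 kN/bolt; interior L_c = 45 − 18 = 27, R_n = 174.96 kN/bolt. φR_n = 0.75 × (2×84.24 + 6×174.96) = 913.7 kN.
Governing: min(1131.6, 913.7) = 913.7 kN → bearing.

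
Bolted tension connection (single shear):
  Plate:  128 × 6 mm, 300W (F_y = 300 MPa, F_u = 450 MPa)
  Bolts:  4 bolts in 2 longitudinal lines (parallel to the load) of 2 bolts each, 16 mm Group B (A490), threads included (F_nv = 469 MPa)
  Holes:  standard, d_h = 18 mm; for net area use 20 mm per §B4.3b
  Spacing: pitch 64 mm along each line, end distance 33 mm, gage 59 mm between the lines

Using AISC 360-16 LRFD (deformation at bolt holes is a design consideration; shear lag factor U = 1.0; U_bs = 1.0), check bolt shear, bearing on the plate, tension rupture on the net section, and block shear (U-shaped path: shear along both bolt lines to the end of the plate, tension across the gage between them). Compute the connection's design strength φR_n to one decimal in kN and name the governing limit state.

178.2 kN (net-section rupture governs)

Bolt shear: A_b = π(16)²/4 = 201.06 mm². φR_n = 0.75 × 469 × 201.06 × 4 × 1 = 282.9 kN.
Bearing (6 mm plate, F_u = 450 MPa): end bolts L_c = 33 − 18/2 = 24, R_n = min(1.2×24×6×450, 2.4×16×6×450) = 77.76 kN/bolt; interior L_c = 64 − 18 = 46, R_n = 103.68 kN/bolt. φR_n = 0.75 × (2×77.76 + 2×103.68) = 272.2 kN.
Tension rupture (net): A_n = (128 − 2×20)×6 = 528 mm² (U = 1.0, A_e = A_n). φR_n = 0.75 × 450 × 528 = 178.2 kN.
Block shear: shear path 2×[33+1×64] = 2×97 mm, A_gv = 1164, A_nv = 2×(97 − 1.5×20)×6 = 804 mm²; tension across gage: (59 − 1×20)×6 = 234 mm². R_n = min(0.6×450×804, 0.6×300×1164) + 1.0×450×234 = min(217.08, 209.52) + 105.3 = 314.82 kN. φR_n = 0.75 × 314.82 = 236.1 kN.
Governing: min(282.9, 272.2, 178.2, 236.1) = 178.2 kN → net-section rupture.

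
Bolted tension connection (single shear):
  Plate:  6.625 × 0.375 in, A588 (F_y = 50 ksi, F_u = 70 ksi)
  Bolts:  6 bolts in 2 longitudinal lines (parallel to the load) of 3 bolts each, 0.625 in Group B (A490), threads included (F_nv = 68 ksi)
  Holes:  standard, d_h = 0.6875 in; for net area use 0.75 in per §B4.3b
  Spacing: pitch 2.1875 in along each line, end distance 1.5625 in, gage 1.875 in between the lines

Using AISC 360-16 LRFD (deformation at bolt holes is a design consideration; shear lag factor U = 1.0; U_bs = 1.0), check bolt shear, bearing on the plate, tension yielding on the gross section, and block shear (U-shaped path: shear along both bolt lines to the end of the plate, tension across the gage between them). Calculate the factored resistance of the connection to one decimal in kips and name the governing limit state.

93.9 kips (bolt shear governs)

Bolt shear: A_b = π(0.625)²/4 = 0.3068 in². φR_n = 0.75 × 68 × 0.3068 × 6 × 1 = 93.9 kips.
Bearing (0.375 in plate, F_u = 70 ksi): end bolts L_c = 1.5625 − 0.6875/2 = 1.21875, R_n = min(1.2×1.21875×0.375×70, 2.4×0.625×0.375×70) = 38.391 kips/bolt; interior L_c = 2.1875 − 0.6875 = 1.5, R_n = 39.375 kips/bolt. φR_n = 0.75 × (2×38.391 + 4×39.375) = 175.7 kips.
Tension yield (gross): A_g = 6.625×0.375 = 2.4844 in². φR_n = 0.90 × 50 × 2.4844 = 111.8 kips.
Block shear: shear path 2×[1.5625+2×2.1875] = 2×5.9375 in, A_gv = 4.4531, A_nv = 2×(5.9375 − 2.5×0.75)×0.375 = 3.0469 in²; tension across gage: (1.875 − 1×0.75)×0.375 = 0.42188 in². R_n = min(0.6×70×3.0469, 0.6×50×4.4531) + 1.0×70×0.42188 = min(127.97, 133.59) + 29.532 = 157.5 kips. φR_n = 0.75 × 157.5 = 118.1 kips.
Governing: min(93.9, 175.7, 111.8, 118.1) = 93.9 kips → bolt shear.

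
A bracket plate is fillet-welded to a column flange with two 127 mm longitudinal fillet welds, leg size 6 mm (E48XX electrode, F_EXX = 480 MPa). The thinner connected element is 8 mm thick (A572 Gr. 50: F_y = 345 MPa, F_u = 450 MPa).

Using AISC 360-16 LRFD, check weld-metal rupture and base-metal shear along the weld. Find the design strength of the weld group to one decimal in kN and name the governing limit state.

Weld metal: throat = 0.707×6 = 4.242 mm, L = 2×127 = 254 mm. φR_n = 0.75 × 0.6 × 480 × 4.242 × 254 = 232.7 kN.
Base metal shear (8 mm plate): yield φR_n = 1.0×0.6×345×8×254 = 420.6 kN; rupture φR_n = 0.75×0.6×450×8×254 = 411.5 kN; take 411.5 kN (rupture).
Governing: min(232.7, 411.5) = 232.7 kN → weld metal.

232.7 kN (weld metal governs)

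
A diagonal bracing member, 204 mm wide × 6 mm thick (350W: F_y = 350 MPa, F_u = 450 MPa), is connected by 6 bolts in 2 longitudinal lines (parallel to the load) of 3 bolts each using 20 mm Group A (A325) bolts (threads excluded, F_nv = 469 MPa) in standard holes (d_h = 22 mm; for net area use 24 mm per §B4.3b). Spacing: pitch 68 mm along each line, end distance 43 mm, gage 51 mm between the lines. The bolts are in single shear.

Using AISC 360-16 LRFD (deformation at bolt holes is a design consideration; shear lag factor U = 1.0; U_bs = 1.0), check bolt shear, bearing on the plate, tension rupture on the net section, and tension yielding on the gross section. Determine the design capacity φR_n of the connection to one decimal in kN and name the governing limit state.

Bolt shear: A_b = π(20)²/4 = 314.16 mm². φR_n = 0.75 × 469 × 314.16 × 6 × 1 = 663.0 kN.
Bearing (6 mm plate, F_u = 450 MPa): end bolts L_c = 43 − 22/2 = 32, R_n = min(1.2×32×6×450, 2.4×20×6×450) = 103.68 kN/bolt; interior L_c = 68 − 22 = 46, R_n = 129.6 kN/bolt. φR_n = 0.75 × (2×103.68 + 4×129.6) = 544.3 kN.
Tension rupture (net): A_n = (204 − 2×24)×6 = 936 mm² (U = 1.0, A_e = A_n). φR_n = 0.75 × 450 × 936 = 315.9 kN.
Tension yield (gross): A_g = 204×6 = 1224 mm². φR_n = 0.90 × 350 × 1224 = 385.6 kN.
Governing: min(663.0, 544.3, 315.9, 385.6) = 315.9 kN → net-section rupture.

315.9 kN (net-section rupture governs)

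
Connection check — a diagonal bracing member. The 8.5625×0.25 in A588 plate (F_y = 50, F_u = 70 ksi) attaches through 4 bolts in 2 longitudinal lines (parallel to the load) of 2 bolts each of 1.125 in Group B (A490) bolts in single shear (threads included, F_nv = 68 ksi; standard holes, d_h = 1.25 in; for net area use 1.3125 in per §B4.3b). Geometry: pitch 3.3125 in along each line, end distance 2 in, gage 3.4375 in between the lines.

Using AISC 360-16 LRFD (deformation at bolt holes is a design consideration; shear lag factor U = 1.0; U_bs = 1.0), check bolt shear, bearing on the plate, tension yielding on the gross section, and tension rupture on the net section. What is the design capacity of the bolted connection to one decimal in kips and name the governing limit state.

Bolt shear: A_b = π(1.125)²/4 = 0.99402 in². φR_n = 0.75 × 68 × 0.99402 × 4 × 1 = 202.8 kips.
Bearing (0.25 in plate, F_u = 70 ksi): end bolts L_c = 2 − 1.25/2 = 1.375, R_n = min(1.2×1.375×0.25×70, 2.4×1.125×0.25×70) = 28.875 kips/bolt; interior L_c = 3.3125 − 1.25 = 2.0625, R_n = 43.313 kips/bolt. φR_n = 0.75 × (2×28.875 + 2×43.313) = 108.3 kips.
Tension yield (gross): A_g = 8.5625×0.25 = 2.1406 in². φR_n = 0.90 × 50 × 2.1406 = 96.3 kips.
Tension rupture (net): A_n = (8.5625 − 2×1.3125)×0.25 = 1.4844 in² (U = 1.0, A_e = A_n). φR_n = 0.75 × 70 × 1.4844 = 77.9 kips.
Governing: min(202.8, 108.3, 96.3, 77.9) = 77.9 kips → net-section rupture.

77.9 kips (net-section rupture governs)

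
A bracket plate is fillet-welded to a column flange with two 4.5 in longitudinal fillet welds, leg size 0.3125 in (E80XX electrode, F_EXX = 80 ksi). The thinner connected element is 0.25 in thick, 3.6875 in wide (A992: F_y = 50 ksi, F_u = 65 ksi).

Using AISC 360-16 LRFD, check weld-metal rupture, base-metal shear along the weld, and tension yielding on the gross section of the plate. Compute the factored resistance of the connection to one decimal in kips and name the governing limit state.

41.5 kips (gross-section yield governs)

Weld metal: throat = 0.707×0.3125 = 0.22094 in, L = 2×4.5 = 9 in. φR_n = 0.75 × 0.6 × 80 × 0.22094 × 9 = 71.6 kips.
Base metal shear (0.25 in plate): yield φR_n = 1.0×0.6×50×0.25×9 = 67.5 kips; rupture φR_n = 0.75×0.6×65×0.25×9 = 65.8 kips; take 65.8 kips (rupture).
Tension yield (gross): A_g = 3.6875×0.25 = 0.92188 in². φR_n = 0.90 × 50 × 0.92188 = 41.5 kips.
Governing: min(71.6, 65.8, 41.5) = 41.5 kips → gross-section yield.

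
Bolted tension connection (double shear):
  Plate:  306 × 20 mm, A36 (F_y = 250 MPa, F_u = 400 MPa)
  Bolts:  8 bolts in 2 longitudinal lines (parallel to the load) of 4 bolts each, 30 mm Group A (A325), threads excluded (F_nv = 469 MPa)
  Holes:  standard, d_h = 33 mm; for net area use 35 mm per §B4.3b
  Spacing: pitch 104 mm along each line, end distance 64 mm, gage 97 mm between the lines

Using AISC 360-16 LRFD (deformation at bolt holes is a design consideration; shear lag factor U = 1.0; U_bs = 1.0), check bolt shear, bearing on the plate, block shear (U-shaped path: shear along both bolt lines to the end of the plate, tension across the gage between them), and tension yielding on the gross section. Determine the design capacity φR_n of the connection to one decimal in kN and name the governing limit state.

Bolt shear: A_b = π(30)²/4 = 706.86 mm². φR_n = 0.75 × 469 × 706.86 × 8 × 2 = 3978.2 kN.
Bearing (20 mm plate, F_u = 400 MPa): end bolts L_c = 64 − 33/2 = 47.5, R_n = min(1.2×47.5×20×400, 2.4×30×20×400) = 456 kN/bolt; interior L_c = 104 − 33 = 71, R_n = 576 kN/bolt. φR_n = 0.75 × (2×456 + 6×576) = 3276.0 kN.
Block shear: shear path 2×[64+3×104] = 2×376 mm, A_gv = 15040, A_nv = 2×(376 − 3.5×35)×20 = 10140 mm²; tension across gage: (97 − 1×35)×20 = 1240 mm². R_n = min(0.6×400×10140, 0.6×250×15040) + 1.0×400×1240 = min(2433.6, 2256) + 496 = 2752 kN. φR_n = 0.75 × 2752 = 2064.0 kN.
Tension yield (gross): A_g = 306×20 = 6120 mm². φR_n = 0.90 × 250 × 6120 = 1377.0 kN.
Governing: min(3978.2, 3276.0, 2064.0, 1377.0) = 1377.0 kN → gross-section yield.

1377.0 kN (gross-section yield governs)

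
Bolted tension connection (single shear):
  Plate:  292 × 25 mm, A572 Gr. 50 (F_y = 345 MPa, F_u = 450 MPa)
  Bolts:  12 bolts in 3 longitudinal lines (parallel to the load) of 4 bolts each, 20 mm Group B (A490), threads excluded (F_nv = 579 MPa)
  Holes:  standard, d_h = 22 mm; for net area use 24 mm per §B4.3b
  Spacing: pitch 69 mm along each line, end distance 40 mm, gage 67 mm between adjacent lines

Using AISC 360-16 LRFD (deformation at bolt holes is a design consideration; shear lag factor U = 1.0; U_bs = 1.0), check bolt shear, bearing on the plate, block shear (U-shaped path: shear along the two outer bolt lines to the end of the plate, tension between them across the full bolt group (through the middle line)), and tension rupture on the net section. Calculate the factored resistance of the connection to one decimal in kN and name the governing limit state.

1637.1 kN (bolt shear governs)

Bolt shear: A_b = π(20)²/4 = 314.16 mm². φR_n = 0.75 × 579 × 314.16 × 12 × 1 = 1637.1 kN.
Bearing (25 mm plate, F_u = 450 MPa): end bolts L_c = 40 − 22/2 = 29, R_n = min(1.2×29×25×450, 2.4×20×25×450) = 391.5 kN/bolt; interior L_c = 69 − 22 = 47, R_n = 540 kN/bolt. φR_n = 0.75 × (3×391.5 + 9×540) = 4525.9 kN.
Block shear: shear path 2×[40+3×69] = 2×247 mm, A_gv = 12350, A_nv = 2×(247 − 3.5×24)×25 = 8150 mm²; tension across gage: (134 − 2×24)×25 = 2150 mm². R_n = min(0.6×450×8150, 0.6×345×12350) + 1.0×450×2150 = min(2200.5, 2556.5) + 967.5 = 3168 kN. φR_n = 0.75 × 3168 = 2376.0 kN.
Tension rupture (net): A_n = (292 − 3×24)×25 = 5500 mm² (U = 1.0, A_e = A_n). φR_n = 0.75 × 450 × 5500 = 1856.3 kN.
Governing: min(1637.1, 4525.9, 2376.0, 1856.3) = 1637.1 kN → bolt shear.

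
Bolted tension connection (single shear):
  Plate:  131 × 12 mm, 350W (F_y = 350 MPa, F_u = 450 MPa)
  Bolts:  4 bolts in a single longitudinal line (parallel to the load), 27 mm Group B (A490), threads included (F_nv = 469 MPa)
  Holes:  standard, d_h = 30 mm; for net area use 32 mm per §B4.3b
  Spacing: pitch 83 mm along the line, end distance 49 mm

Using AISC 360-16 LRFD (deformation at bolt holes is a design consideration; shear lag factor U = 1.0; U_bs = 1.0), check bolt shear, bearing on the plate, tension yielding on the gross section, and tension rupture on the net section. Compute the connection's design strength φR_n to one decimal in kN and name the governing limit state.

401.0 kN (net-section rupture governs)

Bolt shear: A_b = π(27)²/4 = 572.56 mm². φR_n = 0.75 × 469 × 572.56 × 4 × 1 = 805.6 kN.
Bearing (12 mm plate, F_u = 450 MPa): end bolts L_c = 49 − 30/2 = 34, R_n = min(1.2×34×12×450, 2.4×27×12×450) = 220.32 kN/bolt; interior L_c = 83 − 30 = 53, R_n = 343.44 kN/bolt. φR_n = 0.75 × (1×220.32 + 3×343.44) = 938.0 kN.
Tension yield (gross): A_g = 131×12 = 1572 mm². φR_n = 0.90 × 350 × 1572 = 495.2 kN.
Tension rupture (net): A_n = (131 − 1×32)×12 = 1188 mm² (U = 1.0, A_e = A_n). φR_n = 0.75 × 450 × 1188 = 401.0 kN.
Governing: min(805.6, 938.0, 495.2, 401.0) = 401.0 kN → net-section rupture.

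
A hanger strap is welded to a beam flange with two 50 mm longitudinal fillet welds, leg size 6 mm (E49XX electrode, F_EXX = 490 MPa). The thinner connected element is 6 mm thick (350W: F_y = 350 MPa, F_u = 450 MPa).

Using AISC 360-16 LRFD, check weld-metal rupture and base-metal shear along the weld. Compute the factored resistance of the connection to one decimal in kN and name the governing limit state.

Weld metal: throat = 0.707×6 = 4.242 mm, L = 2×50 = 100 mm. φR_n = 0.75 × 0.6 × 490 × 4.242 × 100 = 93.5 kN.
Base metal shear (6 mm plate): yield φR_n = 1.0×0.6×350×6×100 = 126.0 kN; rupture φR_n = 0.75×0.6×450×6×100 = 121.5 kN; take 121.5 kN (rupture).
Governing: min(93.5, 121.5) = 93.5 kN → weld metal.

93.5 kN (weld metal governs)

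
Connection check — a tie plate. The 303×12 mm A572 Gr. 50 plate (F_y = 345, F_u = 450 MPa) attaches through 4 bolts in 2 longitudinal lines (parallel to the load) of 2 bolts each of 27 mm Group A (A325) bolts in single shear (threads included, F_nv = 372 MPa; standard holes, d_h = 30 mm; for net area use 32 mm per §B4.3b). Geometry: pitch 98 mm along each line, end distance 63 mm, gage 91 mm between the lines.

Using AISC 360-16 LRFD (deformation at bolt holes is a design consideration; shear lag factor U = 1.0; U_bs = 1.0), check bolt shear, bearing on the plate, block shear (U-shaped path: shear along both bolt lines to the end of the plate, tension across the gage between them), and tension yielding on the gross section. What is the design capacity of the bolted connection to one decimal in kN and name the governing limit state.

639.0 kN (bolt shear governs)

Bolt shear: A_b = π(27)²/4 = 572.56 mm². φR_n = 0.75 × 372 × 572.56 × 4 × 1 = 639.0 kN.
Bearing (12 mm plate, F_u = 450 MPa): end bolts L_c = 63 − 30/2 = 48, R_n = min(1.2×48×12×450, 2.4×27×12×450) = 311.04 kN/bolt; interior L_c = 98 − 30 = 68, R_n = 349.92 kN/bolt. φR_n = 0.75 × (2×311.04 + 2×349.92) = 991.4 kN.
Block shear: shear path 2×[63+1×98] = 2×161 mm, A_gv = 3864, A_nv = 2×(161 − 1.5×32)×12 = 2712 mm²; tension across gage: (91 − 1×32)×12 = 708 mm². R_n = min(0.6×450×2712, 0.6×345×3864) + 1.0×450×708 = min(732.24, 799.85) + 318.6 = 1050.8 kN. φR_n = 0.75 × 1050.8 = 788.1 kN.
Tension yield (gross): A_g = 303×12 = 3636 mm². φR_n = 0.90 × 345 × 3636 = 1129.0 kN.
Governing: min(639.0, 991.4, 788.1, 1129.0) = 639.0 kN → bolt shear.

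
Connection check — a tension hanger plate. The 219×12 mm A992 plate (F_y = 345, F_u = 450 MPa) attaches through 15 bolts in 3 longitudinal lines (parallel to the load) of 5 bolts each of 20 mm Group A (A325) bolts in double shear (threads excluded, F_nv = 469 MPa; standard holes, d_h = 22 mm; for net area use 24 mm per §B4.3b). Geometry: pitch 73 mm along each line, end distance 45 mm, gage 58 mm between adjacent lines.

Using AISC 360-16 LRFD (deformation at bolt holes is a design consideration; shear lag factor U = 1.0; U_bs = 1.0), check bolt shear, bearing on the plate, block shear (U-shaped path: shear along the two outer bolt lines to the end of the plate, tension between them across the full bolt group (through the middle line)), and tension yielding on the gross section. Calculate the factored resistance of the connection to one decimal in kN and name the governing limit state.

Bolt shear: A_b = π(20)²/4 = 314.16 mm². φR_n = 0.75 × 469 × 314.16 × 15 × 2 = 3315.2 kN.
Bearing (12 mm plate, F_u = 450 MPa): end bolts L_c = 45 − 22/2 = 34, R_n = min(1.2×34×12×450, 2.4×20×12×450) = 220.32 kN/bolt; interior L_c = 73 − 22 = 51, R_n = 259.2 kN/bolt. φR_n = 0.75 × (3×220.32 + 12×259.2) = 2828.5 kN.
Block shear: shear path 2×[45+4×73] = 2×337 mm, A_gv = 8088, A_nv = 2×(337 − 4.5×24)×12 = 5496 mm²; tension across gage: (116 − 2×24)×12 = 816 mm². R_n = min(0.6×450×5496, 0.6×345×8088) + 1.0×450×816 = min(1483.9, 1674.2) + 367.2 = 1851.1 kN. φR_n = 0.75 × 1851.1 = 1388.3 kN.
Tension yield (gross): A_g = 219×12 = 2628 mm². φR_n = 0.90 × 345 × 2628 = 816.0 kN.
Governing: min(3315.2, 2828.5, 1388.3, 816.0) = 816.0 kN → gross-section yield.

816.0 kN (gross-section yield governs)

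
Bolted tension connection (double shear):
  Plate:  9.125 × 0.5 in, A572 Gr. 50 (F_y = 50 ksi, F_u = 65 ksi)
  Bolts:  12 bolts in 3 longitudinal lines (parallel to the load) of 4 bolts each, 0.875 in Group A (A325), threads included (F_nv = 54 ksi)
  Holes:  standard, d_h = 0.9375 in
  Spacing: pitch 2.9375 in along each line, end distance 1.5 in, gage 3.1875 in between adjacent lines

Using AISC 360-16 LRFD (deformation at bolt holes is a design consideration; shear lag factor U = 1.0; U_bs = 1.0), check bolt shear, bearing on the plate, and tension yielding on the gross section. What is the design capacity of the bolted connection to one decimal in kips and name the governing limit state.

Bolt shear: A_b = π(0.875)²/4 = 0.60132 in². φR_n = 0.75 × 54 × 0.60132 × 12 × 2 = 584.5 kips.
Bearing (0.5 in plate, F_u = 65 ksi): end bolts L_c = 1.5 − 0.9375/2 = 1.03125, R_n = min(1.2×1.03125×0.5×65, 2.4×0.875×0.5×65) = 40.219 kips/bolt; interior L_c = 2.9375 − 0.9375 = 2, R_n = 68.25 kips/bolt. φR_n = 0.75 × (3×40.219 + 9×68.25) = 551.2 kips.
Tension yield (gross): A_g = 9.125×0.5 = 4.5625 in². φR_n = 0.90 × 50 × 4.5625 = 205.3 kips.
Governing: min(584.5, 551.2, 205.3) = 205.3 kips → gross-section yield.

205.3 kips (gross-section yield governs)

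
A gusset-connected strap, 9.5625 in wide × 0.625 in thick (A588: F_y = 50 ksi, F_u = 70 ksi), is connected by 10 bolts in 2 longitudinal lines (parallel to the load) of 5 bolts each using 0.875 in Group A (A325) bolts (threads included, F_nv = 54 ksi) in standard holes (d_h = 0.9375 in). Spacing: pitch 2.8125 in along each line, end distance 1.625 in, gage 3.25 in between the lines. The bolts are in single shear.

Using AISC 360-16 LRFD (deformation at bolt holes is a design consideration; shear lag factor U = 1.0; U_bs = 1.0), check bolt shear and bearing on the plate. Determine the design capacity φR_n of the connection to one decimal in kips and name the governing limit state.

Bolt shear: A_b = π(0.875)²/4 = 0.60132 in². φR_n = 0.75 × 54 × 0.60132 × 10 × 1 = 243.5 kips.
Bearing (0.625 in plate, F_u = 70 ksi): end bolts L_c = 1.625 − 0.9375/2 = 1.15625, R_n = min(1.2×1.15625×0.625×70, 2.4×0.875×0.625×70) = 60.703 kips/bolt; interior L_c = 2.8125 − 0.9375 = 1.875, R_n = 91.875 kips/bolt. φR_n = 0.75 × (2×60.703 + 8×91.875) = 642.3 kips.
Governing: min(243.5, 642.3) = 243.5 kips → bolt shear.

243.5 kips (bolt shear governs)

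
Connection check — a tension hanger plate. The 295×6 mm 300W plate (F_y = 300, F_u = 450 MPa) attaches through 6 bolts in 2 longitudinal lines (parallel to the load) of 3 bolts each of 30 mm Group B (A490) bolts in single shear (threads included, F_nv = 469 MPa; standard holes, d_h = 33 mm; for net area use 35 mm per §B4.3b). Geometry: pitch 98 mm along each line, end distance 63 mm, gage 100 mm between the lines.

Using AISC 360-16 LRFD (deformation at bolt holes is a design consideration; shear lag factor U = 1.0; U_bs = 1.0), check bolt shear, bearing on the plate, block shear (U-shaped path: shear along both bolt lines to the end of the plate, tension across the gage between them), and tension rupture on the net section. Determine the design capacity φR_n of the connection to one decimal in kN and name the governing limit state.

Bolt shear: A_b = π(30)²/4 = 706.86 mm². φR_n = 0.75 × 469 × 706.86 × 6 × 1 = 1491.8 kN.
Bearing (6 mm plate, F_u = 450 MPa): end bolts L_c = 63 − 33/2 = 46.5, R_n = min(1.2×46.5×6×450, 2.4×30×6×450) = 150.66 kN/bolt; interior L_c = 98 − 33 = 65, R_n = 194.4 kN/bolt. φR_n = 0.75 × (2×150.66 + 4×194.4) = 809.2 kN.
Block shear: shear path 2×[63+2×98] = 2×259 mm, A_gv = 3108, A_nv = 2×(259 − 2.5×35)×6 = 2058 mm²; tension across gage: (100 − 1×35)×6 = 390 mm². R_n = min(0.6×450×2058, 0.6×300×3108) + 1.0×450×390 = min(555.66, 559.44) + 175.5 = 731.16 kN. φR_n = 0.75 × 731.16 = 548.4 kN.
Tension rupture (net): A_n = (295 − 2×35)×6 = 1350 mm² (U = 1.0, A_e = A_n). φR_n = 0.75 × 450 × 1350 = 455.6 kN.
Governing: min(1491.8, 809.2, 548.4, 455.6) = 455.6 kN → net-section rupture.

455.6 kN (net-section rupture governs)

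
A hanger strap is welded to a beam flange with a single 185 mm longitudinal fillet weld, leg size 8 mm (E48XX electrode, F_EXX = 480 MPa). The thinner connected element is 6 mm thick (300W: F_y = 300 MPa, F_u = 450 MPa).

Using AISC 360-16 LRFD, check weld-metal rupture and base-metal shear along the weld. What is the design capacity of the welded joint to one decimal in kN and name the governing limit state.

199.8 kN (base-metal shear governs)

Weld metal: throat = 0.707×8 = 5.656 mm, L = 185 mm. φR_n = 0.75 × 0.6 × 480 × 5.656 × 185 = 226.0 kN.
Base metal shear (6 mm plate): yield φR_n = 1.0×0.6×300×6×185 = 199.8 kN; rupture φR_n = 0.75×0.6×450×6×185 = 224.8 kN; take 199.8 kN (yield).
Governing: min(226.0, 199.8) = 199.8 kN → base-metal shear.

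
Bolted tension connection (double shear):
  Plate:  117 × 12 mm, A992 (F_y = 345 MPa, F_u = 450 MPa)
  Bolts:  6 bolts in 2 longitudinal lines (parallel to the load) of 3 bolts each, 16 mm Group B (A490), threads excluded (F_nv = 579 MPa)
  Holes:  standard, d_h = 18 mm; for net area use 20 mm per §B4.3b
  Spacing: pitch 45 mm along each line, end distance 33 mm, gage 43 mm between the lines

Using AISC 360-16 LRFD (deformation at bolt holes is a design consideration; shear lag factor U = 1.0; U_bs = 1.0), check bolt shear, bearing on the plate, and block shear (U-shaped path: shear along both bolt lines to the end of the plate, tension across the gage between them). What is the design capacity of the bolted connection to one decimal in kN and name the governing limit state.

447.9 kN (block shear governs)

Bolt shear: A_b = π(16)²/4 = 201.06 mm². φR_n = 0.75 × 579 × 201.06 × 6 × 2 = 1047.7 kN.
Bearing (12 mm plate, F_u = 450 MPa): end bolts L_c = 33 − 18/2 = 24, R_n = min(1.2×24×12×450, 2.4×16×12×450) = 155.52 kN/bolt; interior L_c = 45 − 18 = 27, R_n = 174.96 kN/bolt. φR_n = 0.75 × (2×155.52 + 4×174.96) = 758.2 kN.
Block shear: shear path 2×[33+2×45] = 2×123 mm, A_gv = 2952, A_nv = 2×(123 − 2.5×20)×12 = 1752 mm²; tension across gage: (43 − 1×20)×12 = 276 mm². R_n = min(0.6×450×1752, 0.6×345×2952) + 1.0×450×276 = min(473.04, 611.06) + 124.2 = 597.24 kN. φR_n = 0.75 × 597.24 = 447.9 kN.
Governing: min(1047.7, 758.2, 447.9) = 447.9 kN → block shear.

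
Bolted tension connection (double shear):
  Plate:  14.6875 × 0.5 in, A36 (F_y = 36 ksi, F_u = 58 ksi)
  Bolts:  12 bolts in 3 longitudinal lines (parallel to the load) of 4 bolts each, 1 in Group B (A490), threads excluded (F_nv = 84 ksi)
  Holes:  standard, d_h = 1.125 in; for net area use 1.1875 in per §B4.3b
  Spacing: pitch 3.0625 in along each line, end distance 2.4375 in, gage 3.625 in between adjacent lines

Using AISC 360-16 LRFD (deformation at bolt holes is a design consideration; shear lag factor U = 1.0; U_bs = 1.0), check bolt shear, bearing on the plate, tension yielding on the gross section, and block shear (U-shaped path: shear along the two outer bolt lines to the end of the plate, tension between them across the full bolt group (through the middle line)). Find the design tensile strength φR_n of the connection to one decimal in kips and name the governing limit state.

Bolt shear: A_b = π(1)²/4 = 0.7854 in². φR_n = 0.75 × 84 × 0.7854 × 12 × 2 = 1187.5 kips.
Bearing (0.5 in plate, F_u = 58 ksi): end bolts L_c = 2.4375 − 1.125/2 = 1.875, R_n = min(1.2×1.875×0.5×58, 2.4×1×0.5×58) = 65.25 kips/bolt; interior L_c = 3.0625 − 1.125 = 1.9375, R_n = 67.425 kips/bolt. φR_n = 0.75 × (3×65.25 + 9×67.425) = 601.9 kips.
Tension yield (gross): A_g = 14.6875×0.5 = 7.3438 in². φR_n = 0.90 × 36 × 7.3438 = 237.9 kips.
Block shear: shear path 2×[2.4375+3×3.0625] = 2×11.625 in, A_gv = 11.625, A_nv = 2×(11.625 − 3.5×1.1875)×0.5 = 7.4688 in²; tension across gage: (7.25 − 2×1.1875)×0.5 = 2.4375 in². R_n = min(0.6×58×7.4688, 0.6×36×11.625) + 1.0×58×2.4375 = min(259.91, 251.1) + 141.38 = 392.48 kips. φR_n = 0.75 × 392.48 = 294.4 kips.
Governing: min(1187.5, 601.9, 237.9, 294.4) = 237.9 kips → gross-section yield.

237.9 kips (gross-section yield governs)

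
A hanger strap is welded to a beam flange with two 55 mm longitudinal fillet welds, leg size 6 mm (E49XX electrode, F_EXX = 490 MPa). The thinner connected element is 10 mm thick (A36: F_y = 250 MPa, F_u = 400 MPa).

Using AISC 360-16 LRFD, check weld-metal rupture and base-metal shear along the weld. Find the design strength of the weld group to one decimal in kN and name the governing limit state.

Weld metal: throat = 0.707×6 = 4.242 mm, L = 2×55 = 110 mm. φR_n = 0.75 × 0.6 × 490 × 4.242 × 110 = 102.9 kN.
Base metal shear (10 mm plate): yield φR_n = 1.0×0.6×250×10×110 = 165.0 kN; rupture φR_n = 0.75×0.6×400×10×110 = 198.0 kN; take 165.0 kN (yield).
Governing: min(102.9, 165.0) = 102.9 kN → weld metal.

102.9 kN (weld metal governs)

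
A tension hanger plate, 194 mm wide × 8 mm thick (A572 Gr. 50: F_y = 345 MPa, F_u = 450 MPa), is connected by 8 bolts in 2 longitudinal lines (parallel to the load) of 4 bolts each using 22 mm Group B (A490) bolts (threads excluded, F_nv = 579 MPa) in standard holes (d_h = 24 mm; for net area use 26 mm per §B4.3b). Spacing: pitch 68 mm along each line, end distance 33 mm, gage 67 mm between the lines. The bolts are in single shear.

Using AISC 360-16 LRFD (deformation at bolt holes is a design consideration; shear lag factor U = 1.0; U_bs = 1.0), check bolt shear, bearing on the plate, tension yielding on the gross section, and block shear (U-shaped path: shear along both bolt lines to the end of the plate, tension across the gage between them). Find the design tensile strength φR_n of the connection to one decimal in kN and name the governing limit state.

Bolt shear: A_b = π(22)²/4 = 380.13 mm². φR_n = 0.75 × 579 × 380.13 × 8 × 1 = 1320.6 kN.
Bearing (8 mm plate, F_u = 450 MPa): end bolts L_c = 33 − 24/2 = 21, R_n = min(1.2×21×8×450, 2.4×22×8×450) = 90.72 kN/bolt; interior L_c = 68 − 24 = 44, R_n = 190.08 kN/bolt. φR_n = 0.75 × (2×90.72 + 6×190.08) = 991.4 kN.
Tension yield (gross): A_g = 194×8 = 1552 mm². φR_n = 0.90 × 345 × 1552 = 481.9 kN.
Block shear: shear path 2×[33+3×68] = 2×237 mm, A_gv = 3792, A_nv = 2×(237 − 3.5×26)×8 = 2336 mm²; tension across gage: (67 − 1×26)×8 = 328 mm². R_n = min(0.6×450×2336, 0.6×345×3792) + 1.0×450×328 = min(630.72, 784.94) + 147.6 = 778.32 kN. φR_n = 0.75 × 778.32 = 583.7 kN.
Governing: min(1320.6, 991.4, 481.9, 583.7) = 481.9 kN → gross-section yield.

481.9 kN (gross-section yield governs)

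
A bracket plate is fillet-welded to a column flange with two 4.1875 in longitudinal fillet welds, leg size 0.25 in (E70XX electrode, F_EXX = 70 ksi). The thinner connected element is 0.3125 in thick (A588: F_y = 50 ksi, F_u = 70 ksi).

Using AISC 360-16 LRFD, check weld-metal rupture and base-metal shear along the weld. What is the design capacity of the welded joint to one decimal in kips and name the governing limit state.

46.6 kips (weld metal governs)

Weld metal: throat = 0.707×0.25 = 0.17675 in, L = 2×4.1875 = 8.375 in. φR_n = 0.75 × 0.6 × 70 × 0.17675 × 8.375 = 46.6 kips.
Base metal shear (0.3125 in plate): yield φR_n = 1.0×0.6×50×0.3125×8.375 = 78.5 kips; rupture φR_n = 0.75×0.6×70×0.3125×8.375 = 82.4 kips; take 78.5 kips (yield).
Governing: min(46.6, 78.5) = 46.6 kips → weld metal.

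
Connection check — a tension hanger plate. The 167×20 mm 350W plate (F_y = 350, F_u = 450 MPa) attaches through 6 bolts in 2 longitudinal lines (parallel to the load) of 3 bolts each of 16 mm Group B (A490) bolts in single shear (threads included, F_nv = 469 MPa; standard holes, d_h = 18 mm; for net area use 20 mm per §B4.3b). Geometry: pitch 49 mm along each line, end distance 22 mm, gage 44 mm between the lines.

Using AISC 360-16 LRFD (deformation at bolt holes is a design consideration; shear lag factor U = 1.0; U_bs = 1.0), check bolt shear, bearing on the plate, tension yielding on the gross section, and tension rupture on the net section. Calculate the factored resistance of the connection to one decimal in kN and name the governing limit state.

424.3 kN (bolt shear governs)

Bolt shear: A_b = π(16)²/4 = 201.06 mm². φR_n = 0.75 × 469 × 201.06 × 6 × 1 = 424.3 kN.
Bearing (20 mm plate, F_u = 450 MPa): end bolts L_c = 22 − 18/2 = 13, R_n = min(1.2×13×20×450, 2.4×16×20×450) = 140.4 kN/bolt; interior L_c = 49 − 18 = 31, R_n = 334.8 kN/bolt. φR_n = 0.75 × (2×140.4 + 4×334.8) = 1215.0 kN.
Tension yield (gross): A_g = 167×20 = 3340 mm². φR_n = 0.90 × 350 × 3340 = 1052.1 kN.
Tension rupture (net): A_n = (167 − 2×20)×20 = 2540 mm² (U = 1.0, A_e = A_n). φR_n = 0.75 × 450 × 2540 = 857.3 kN.
Governing: min(424.3, 1215.0, 1052.1, 857.3) = 424.3 kN → bolt shear.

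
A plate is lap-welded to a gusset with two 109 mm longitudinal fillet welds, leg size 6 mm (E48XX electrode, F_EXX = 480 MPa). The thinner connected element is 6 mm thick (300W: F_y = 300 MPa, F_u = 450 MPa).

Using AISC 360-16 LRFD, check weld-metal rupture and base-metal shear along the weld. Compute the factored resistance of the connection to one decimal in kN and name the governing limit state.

199.7 kN (weld metal governs)

Weld metal: throat = 0.707×6 = 4.242 mm, L = 2×109 = 218 mm. φR_n = 0.75 × 0.6 × 480 × 4.242 × 218 = 199.7 kN.
Base metal shear (6 mm plate): yield φR_n = 1.0×0.6×300×6×218 = 235.4 kN; rupture φR_n = 0.75×0.6×450×6×218 = 264.9 kN; take 235.4 kN (yield).
Governing: min(199.7, 235.4) = 199.7 kN → weld metal.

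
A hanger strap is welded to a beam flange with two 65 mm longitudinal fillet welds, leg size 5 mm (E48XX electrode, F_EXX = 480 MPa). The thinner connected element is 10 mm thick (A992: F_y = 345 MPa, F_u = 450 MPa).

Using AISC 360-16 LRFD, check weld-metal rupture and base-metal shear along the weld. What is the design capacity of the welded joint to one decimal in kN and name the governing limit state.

99.3 kN (weld metal governs)

Weld metal: throat = 0.707×5 = 3.535 mm, L = 2×65 = 130 mm. φR_n = 0.75 × 0.6 × 480 × 3.535 × 130 = 99.3 kN.
Base metal shear (10 mm plate): yield φR_n = 1.0×0.6×345×10×130 = 269.1 kN; rupture φR_n = 0.75×0.6×450×10×130 = 263.3 kN; take 263.3 kN (rupture).
Governing: min(99.3, 263.3) = 99.3 kN → weld metal.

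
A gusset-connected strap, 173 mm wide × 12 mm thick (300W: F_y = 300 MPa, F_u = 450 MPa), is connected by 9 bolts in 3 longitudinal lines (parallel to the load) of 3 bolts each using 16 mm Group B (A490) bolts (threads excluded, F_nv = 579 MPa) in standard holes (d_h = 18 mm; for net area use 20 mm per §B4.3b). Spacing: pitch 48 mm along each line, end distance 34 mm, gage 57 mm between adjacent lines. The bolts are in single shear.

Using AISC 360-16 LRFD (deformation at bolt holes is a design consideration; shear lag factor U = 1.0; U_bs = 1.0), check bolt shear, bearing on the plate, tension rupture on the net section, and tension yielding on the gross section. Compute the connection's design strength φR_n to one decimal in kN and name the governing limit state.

Bolt shear: A_b = π(16)²/4 = 201.06 mm². φR_n = 0.75 × 579 × 201.06 × 9 × 1 = 785.8 kN.
Bearing (12 mm plate, F_u = 450 MPa): end bolts L_c = 34 − 18/2 = 25, R_n = min(1.2×25×12×450, 2.4×16×12×450) = 162 kN/bolt; interior L_c = 48 − 18 = 30, R_n = 194.4 kN/bolt. φR_n = 0.75 × (3×162 + 6×194.4) = 1239.3 kN.
Tension rupture (net): A_n = (173 − 3×20)×12 = 1356 mm² (U = 1.0, A_e = A_n). φR_n = 0.75 × 450 × 1356 = 457.7 kN.
Tension yield (gross): A_g = 173×12 = 2076 mm². φR_n = 0.90 × 300 × 2076 = 560.5 kN.
Governing: min(785.8, 1239.3, 457.7, 560.5) = 457.7 kN → net-section rupture.

457.7 kN (net-section rupture governs)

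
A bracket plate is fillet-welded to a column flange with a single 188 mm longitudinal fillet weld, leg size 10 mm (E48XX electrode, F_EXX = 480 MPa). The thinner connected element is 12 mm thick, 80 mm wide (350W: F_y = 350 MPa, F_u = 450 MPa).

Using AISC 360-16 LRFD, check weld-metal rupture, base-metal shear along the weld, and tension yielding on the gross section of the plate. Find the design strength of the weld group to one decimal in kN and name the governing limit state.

Weld metal: throat = 0.707×10 = 7.07 mm, L = 188 mm. φR_n = 0.75 × 0.6 × 480 × 7.07 × 188 = 287.1 kN.
Base metal shear (12 mm plate): yield φR_n = 1.0×0.6×350×12×188 = 473.8 kN; rupture φR_n = 0.75×0.6×450×12×188 = 456.8 kN; take 456.8 kN (rupture).
Tension yield (gross): A_g = 80×12 = 960 mm². φR_n = 0.90 × 350 × 960 = 302.4 kN.
Governing: min(287.1, 456.8, 302.4) = 287.1 kN → weld metal.

287.1 kN (weld metal governs)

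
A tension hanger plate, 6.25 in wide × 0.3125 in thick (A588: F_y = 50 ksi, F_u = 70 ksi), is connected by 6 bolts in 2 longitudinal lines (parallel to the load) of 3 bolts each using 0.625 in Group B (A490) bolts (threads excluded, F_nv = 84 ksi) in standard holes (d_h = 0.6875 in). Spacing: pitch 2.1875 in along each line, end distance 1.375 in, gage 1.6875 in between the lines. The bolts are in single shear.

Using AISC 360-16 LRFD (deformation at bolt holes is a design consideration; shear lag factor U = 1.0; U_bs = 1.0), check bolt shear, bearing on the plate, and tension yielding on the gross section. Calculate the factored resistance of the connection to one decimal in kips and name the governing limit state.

87.9 kips (gross-section yield governs)

Bolt shear: A_b = π(0.625)²/4 = 0.3068 in². φR_n = 0.75 × 84 × 0.3068 × 6 × 1 = 116.0 kips.
Bearing (0.3125 in plate, F_u = 70 ksi): end bolts L_c = 1.375 − 0.6875/2 = 1.03125, R_n = min(1.2×1.03125×0.3125×70, 2.4×0.625×0.3125×70) = 27.07 kips/bolt; interior L_c = 2.1875 − 0.6875 = 1.5, R_n = 32.813 kips/bolt. φR_n = 0.75 × (2×27.07 + 4×32.813) = 139.0 kips.
Tension yield (gross): A_g = 6.25×0.3125 = 1.9531 in². φR_n = 0.90 × 50 × 1.9531 = 87.9 kips.
Governing: min(116.0, 139.0, 87.9) = 87.9 kips → gross-section yield.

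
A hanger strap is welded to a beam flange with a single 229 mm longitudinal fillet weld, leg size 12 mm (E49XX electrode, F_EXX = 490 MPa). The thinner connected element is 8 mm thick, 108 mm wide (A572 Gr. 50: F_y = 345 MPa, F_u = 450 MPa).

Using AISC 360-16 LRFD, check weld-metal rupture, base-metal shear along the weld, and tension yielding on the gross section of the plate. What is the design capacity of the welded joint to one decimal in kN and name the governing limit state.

Weld metal: throat = 0.707×12 = 8.484 mm, L = 229 mm. φR_n = 0.75 × 0.6 × 490 × 8.484 × 229 = 428.4 kN.
Base metal shear (8 mm plate): yield φR_n = 1.0×0.6×345×8×229 = 379.2 kN; rupture φR_n = 0.75×0.6×450×8×229 = 371.0 kN; take 371.0 kN (rupture).
Tension yield (gross): A_g = 108×8 = 864 mm². φR_n = 0.90 × 345 × 864 = 268.3 kN.
Governing: min(428.4, 371.0, 268.3) = 268.3 kN → gross-section yield.

268.3 kN (gross-section yield governs)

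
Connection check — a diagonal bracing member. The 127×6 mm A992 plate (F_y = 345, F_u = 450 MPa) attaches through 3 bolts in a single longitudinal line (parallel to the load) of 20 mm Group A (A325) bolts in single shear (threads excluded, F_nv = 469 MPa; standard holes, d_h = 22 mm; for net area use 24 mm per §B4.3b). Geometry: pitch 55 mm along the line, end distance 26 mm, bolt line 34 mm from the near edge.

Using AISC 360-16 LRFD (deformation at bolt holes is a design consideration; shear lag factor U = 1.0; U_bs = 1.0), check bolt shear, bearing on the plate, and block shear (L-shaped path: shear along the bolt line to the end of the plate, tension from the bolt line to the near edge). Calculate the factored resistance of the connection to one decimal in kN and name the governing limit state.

Bolt shear: A_b = π(20)²/4 = 314.16 mm². φR_n = 0.75 × 469 × 314.16 × 3 × 1 = 331.5 kN.
Bearing (6 mm plate, F_u = 450 MPa): end bolts L_c = 26 − 22/2 = 15, R_n = min(1.2×15×6×450, 2.4×20×6×450) = 48.6 kN/bolt; interior L_c = 55 − 22 = 33, R_n = 106.92 kN/bolt. φR_n = 0.75 × (1×48.6 + 2×106.92) = 196.8 kN.
Block shear: shear path 1×[26+2×55] = 1×136 mm, A_gv = 816, A_nv = 1×(136 − 2.5×24)×6 = 456 mm²; tension to near edge: (34 − 0.5×24)×6 = 132 mm². R_n = min(0.6×450×456, 0.6×345×816) + 1.0×450×132 = min(123.12, 168.91) + 59.4 = 182.52 kN. φR_n = 0.75 × 182.52 = 136.9 kN.
Governing: min(331.5, 196.8, 136.9) = 136.9 kN → block shear.

136.9 kN (block shear governs)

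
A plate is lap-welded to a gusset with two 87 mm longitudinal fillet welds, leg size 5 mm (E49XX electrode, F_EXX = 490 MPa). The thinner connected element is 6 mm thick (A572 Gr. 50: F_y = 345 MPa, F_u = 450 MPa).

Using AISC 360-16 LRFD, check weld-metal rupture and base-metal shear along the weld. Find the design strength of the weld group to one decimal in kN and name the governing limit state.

135.6 kN (weld metal governs)

Weld metal: throat = 0.707×5 = 3.535 mm, L = 2×87 = 174 mm. φR_n = 0.75 × 0.6 × 490 × 3.535 × 174 = 135.6 kN.
Base metal shear (6 mm plate): yield φR_n = 1.0×0.6×345×6×174 = 216.1 kN; rupture φR_n = 0.75×0.6×450×6×174 = 211.4 kN; take 211.4 kN (rupture).
Governing: min(135.6, 211.4) = 135.6 kN → weld metal.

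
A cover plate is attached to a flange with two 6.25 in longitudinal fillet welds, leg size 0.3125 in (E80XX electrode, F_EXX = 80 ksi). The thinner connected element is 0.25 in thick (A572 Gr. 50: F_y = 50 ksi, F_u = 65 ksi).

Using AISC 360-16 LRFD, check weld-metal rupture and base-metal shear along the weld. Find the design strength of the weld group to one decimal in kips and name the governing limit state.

91.4 kips (base-metal shear governs)

Weld metal: throat = 0.707×0.3125 = 0.22094 in, L = 2×6.25 = 12.5 in. φR_n = 0.75 × 0.6 × 80 × 0.22094 × 12.5 = 99.4 kips.
Base metal shear (0.25 in plate): yield φR_n = 1.0×0.6×50×0.25×12.5 = 93.8 kips; rupture φR_n = 0.75×0.6×65×0.25×12.5 = 91.4 kips; take 91.4 kips (rupture).
Governing: min(99.4, 91.4) = 91.4 kips → base-metal shear.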